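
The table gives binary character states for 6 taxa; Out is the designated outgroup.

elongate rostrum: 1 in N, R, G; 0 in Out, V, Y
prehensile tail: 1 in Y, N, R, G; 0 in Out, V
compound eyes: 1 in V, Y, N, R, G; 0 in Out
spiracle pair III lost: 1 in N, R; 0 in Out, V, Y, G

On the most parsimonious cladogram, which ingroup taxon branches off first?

The outgroup has state '0' for every character, so '1' is the derived state throughout.
elongate rostrum (derived state '1') is shared by G, N, and R — a synapomorphy uniting that clade.
prehensile tail (derived state '1') is shared by G, N, R, and Y — a synapomorphy uniting that clade.
compound eyes (derived state '1') is shared by all ingroup taxa — unites the whole ingroup.
spiracle pair III lost (derived state '1') is shared by N and R — a synapomorphy uniting that clade.
Most parsimonious ingroup topology: (V,(Y,((N,R),G))).
V is sister to the clade containing all other ingroup taxa, so it is the earliest-diverging (most basal) ingroup lineage.

V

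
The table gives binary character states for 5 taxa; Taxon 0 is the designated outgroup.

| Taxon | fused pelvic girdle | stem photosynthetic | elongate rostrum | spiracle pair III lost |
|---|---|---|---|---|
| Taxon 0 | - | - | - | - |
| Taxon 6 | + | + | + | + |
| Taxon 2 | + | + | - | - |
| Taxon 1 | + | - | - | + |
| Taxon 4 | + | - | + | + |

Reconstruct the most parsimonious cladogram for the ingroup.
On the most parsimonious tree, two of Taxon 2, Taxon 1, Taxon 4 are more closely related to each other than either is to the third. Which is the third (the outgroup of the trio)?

Taxon 2

The outgroup has state '-' for every character, so '+' is the derived state throughout.
fused pelvic girdle (derived state '+') is shared by all ingroup taxa — unites the whole ingroup.
stem photosynthetic groups Taxon 2 and Taxon 6, which is incompatible with the clades supported by the remaining characters; treating it as convergent (homoplasy) costs fewer steps than any alternative tree.
Only Taxon 4 and Taxon 6 show the derived state '+' for elongate rostrum, supporting them as a clade.
spiracle pair III lost: derived state '+' in Taxon 1, Taxon 4, and Taxon 6 only — synapomorphy for {Taxon 1, Taxon 4, Taxon 6}.
Most parsimonious ingroup topology: (((Taxon 6,Taxon 4),Taxon 1),Taxon 2).
Taxon 1 and Taxon 4 share a more recent common ancestor with each other than either does with Taxon 2, so Taxon 2 is the least closely related of the three.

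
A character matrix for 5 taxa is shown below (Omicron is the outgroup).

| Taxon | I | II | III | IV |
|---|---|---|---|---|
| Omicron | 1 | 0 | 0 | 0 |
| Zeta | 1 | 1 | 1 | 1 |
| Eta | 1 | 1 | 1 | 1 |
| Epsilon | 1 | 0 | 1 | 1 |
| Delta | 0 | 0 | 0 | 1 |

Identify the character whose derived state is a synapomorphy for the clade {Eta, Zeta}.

II

Character polarity is set by the outgroup: the derived state is whichever differs from the outgroup's state, so for I the derived state is '0', and for the remaining characters it is '1'.
I: derived state '0' in Delta only — an autapomorphy, so it tells us nothing about relationships among taxa.
II (derived state '1') is shared by Eta and Zeta — a synapomorphy uniting that clade.
III (derived state '1') is shared by Epsilon, Eta, and Zeta — a synapomorphy uniting that clade.
IV (derived state '1') is shared by all ingroup taxa — unites the whole ingroup.
Most parsimonious ingroup topology: (((Zeta,Eta),Epsilon),Delta).
The clade {Eta, Zeta} is supported by II: its derived state '1' occurs in exactly those taxa and in no other taxon (including the outgroup).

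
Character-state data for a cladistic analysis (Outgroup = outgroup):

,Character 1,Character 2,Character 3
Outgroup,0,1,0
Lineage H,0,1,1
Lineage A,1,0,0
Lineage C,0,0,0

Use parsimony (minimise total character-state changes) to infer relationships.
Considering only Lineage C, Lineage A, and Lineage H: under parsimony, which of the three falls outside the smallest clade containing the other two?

Character polarity is set by the outgroup: the derived state is whichever differs from the outgroup's state, so for Character 2 the derived state is '0', and for the remaining characters it is '1'.
Character 1: derived state '1' in Lineage A only — an autapomorphy, so it tells us nothing about relationships among taxa.
Character 2 (derived state '0') is shared by Lineage A and Lineage C — a synapomorphy uniting that clade.
Character 3: derived state '1' in Lineage H only — an autapomorphy, so it tells us nothing about relationships among taxa.
Most parsimonious ingroup topology: (Lineage H,(Lineage A,Lineage C)).
Lineage C and Lineage A share a more recent common ancestor with each other than either does with Lineage H, so Lineage H is the least closely related of the three.

Lineage H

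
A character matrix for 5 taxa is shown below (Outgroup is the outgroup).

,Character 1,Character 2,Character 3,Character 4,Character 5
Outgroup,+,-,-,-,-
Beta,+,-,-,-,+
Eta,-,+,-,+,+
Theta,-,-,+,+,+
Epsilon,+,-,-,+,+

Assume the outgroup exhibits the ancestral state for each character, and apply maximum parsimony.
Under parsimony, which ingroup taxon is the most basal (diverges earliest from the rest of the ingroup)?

Character polarity is set by the outgroup: the derived state is whichever differs from the outgroup's state, so for Character 1 the derived state is '-', and for the remaining characters it is '+'.
Character 1 (derived state '-') is shared by Eta and Theta — a synapomorphy uniting that clade.
Character 2: derived state '+' in Eta only — an autapomorphy, so it tells us nothing about relationships among taxa.
Character 3 (derived state '+') is unique to Theta (autapomorphy; uninformative for grouping).
Only Epsilon, Eta, and Theta show the derived state '+' for Character 4, supporting them as a clade.
All ingroup taxa share the derived state '+' for Character 5; it defines the ingroup but does not resolve relationships within it.
Most parsimonious ingroup topology: (Beta,((Eta,Theta),Epsilon)).
Beta is sister to the clade containing all other ingroup taxa, so it is the earliest-diverging (most basal) ingroup lineage.

Beta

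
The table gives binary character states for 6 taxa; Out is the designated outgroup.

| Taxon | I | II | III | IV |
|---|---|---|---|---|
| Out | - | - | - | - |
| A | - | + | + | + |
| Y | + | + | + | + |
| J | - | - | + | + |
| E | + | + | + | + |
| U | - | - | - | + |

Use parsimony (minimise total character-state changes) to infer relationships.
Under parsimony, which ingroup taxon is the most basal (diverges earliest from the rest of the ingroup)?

The outgroup has state '-' for every character, so '+' is the derived state throughout.
I: derived state '+' in E and Y only — synapomorphy for {E, Y}.
II: derived state '+' in A, E, and Y only — synapomorphy for {A, E, Y}.
III (derived state '+') is shared by A, E, J, and Y — a synapomorphy uniting that clade.
IV (derived state '+') is shared by all ingroup taxa — unites the whole ingroup.
Most parsimonious ingroup topology: (((A,(Y,E)),J),U).
U is sister to the clade containing all other ingroup taxa, so it is the earliest-diverging (most basal) ingroup lineage.

U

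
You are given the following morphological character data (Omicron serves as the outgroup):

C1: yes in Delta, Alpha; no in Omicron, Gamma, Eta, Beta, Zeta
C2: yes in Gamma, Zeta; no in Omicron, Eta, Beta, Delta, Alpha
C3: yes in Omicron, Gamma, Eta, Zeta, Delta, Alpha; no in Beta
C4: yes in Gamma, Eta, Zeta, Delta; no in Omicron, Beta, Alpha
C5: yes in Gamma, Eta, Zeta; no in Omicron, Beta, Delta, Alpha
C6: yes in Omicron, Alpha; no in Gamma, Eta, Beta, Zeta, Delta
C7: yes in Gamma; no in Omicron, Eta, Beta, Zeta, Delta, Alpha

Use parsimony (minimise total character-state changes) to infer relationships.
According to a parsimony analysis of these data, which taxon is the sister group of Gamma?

Character polarity is set by the outgroup: the derived state is whichever differs from the outgroup's state, so for C3, C6 the derived state is 'no', and for the remaining characters it is 'yes'.
C1 (state 'yes') occurs in Alpha and Delta but conflicts with the nesting implied by the other characters — most parsimoniously interpreted as homoplasy.
C2 (derived state 'yes') is shared by Gamma and Zeta — a synapomorphy uniting that clade.
C3: derived state 'no' in Beta only — an autapomorphy, so it tells us nothing about relationships among taxa.
C4: derived state 'yes' in Delta, Eta, Gamma, and Zeta only — synapomorphy for {Delta, Eta, Gamma, Zeta}.
C5 (derived state 'yes') is shared by Eta, Gamma, and Zeta — a synapomorphy uniting that clade.
C6: derived state 'no' in Beta, Delta, Eta, Gamma, and Zeta only — synapomorphy for {Beta, Delta, Eta, Gamma, Zeta}.
C7: derived state 'yes' in Gamma only — an autapomorphy, so it tells us nothing about relationships among taxa.
Most parsimonious ingroup topology: (((((Gamma,Zeta),Eta),Delta),Beta),Alpha).
Gamma and Zeta form a cherry on this tree, so they are sister taxa.

Zeta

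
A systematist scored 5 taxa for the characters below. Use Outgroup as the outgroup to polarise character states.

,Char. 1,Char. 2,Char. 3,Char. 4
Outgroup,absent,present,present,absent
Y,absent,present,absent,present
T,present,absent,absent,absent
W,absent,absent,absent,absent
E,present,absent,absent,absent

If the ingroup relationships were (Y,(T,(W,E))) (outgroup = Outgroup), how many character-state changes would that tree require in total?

5

Map each character onto (Y,(T,(W,E))) (rooted by Outgroup) and count the minimum state changes it requires (Fitch parsimony):
Char. 1: 2; Char. 2: 1; Char. 3: 1; Char. 4: 1.
Total tree length = 5.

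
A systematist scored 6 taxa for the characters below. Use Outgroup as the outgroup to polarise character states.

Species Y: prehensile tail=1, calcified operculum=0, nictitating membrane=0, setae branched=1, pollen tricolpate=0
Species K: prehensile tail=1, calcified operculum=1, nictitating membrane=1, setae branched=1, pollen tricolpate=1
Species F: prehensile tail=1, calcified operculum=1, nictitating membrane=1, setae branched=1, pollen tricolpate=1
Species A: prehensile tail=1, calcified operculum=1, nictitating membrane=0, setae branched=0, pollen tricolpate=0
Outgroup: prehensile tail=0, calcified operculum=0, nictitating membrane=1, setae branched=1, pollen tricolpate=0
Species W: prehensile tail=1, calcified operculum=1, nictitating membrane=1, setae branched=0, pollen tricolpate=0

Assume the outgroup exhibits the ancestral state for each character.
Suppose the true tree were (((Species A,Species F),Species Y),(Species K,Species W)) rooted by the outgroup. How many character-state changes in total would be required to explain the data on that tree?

9

Map each character onto (((Species A,Species F),Species Y),(Species K,Species W)) (rooted by Outgroup) and count the minimum state changes it requires (Fitch parsimony):
prehensile tail: 1; calcified operculum: 2; nictitating membrane: 2; setae branched: 2; pollen tricolpate: 2.
Total tree length = 9.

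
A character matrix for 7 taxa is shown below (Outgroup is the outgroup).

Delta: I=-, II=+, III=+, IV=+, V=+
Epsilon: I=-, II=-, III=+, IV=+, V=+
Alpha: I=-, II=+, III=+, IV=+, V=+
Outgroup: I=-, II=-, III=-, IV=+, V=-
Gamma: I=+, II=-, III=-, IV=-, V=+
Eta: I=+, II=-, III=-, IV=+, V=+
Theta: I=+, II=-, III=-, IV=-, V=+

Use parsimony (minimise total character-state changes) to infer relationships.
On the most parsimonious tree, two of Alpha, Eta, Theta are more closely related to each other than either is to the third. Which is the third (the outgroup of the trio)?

Alpha

Character polarity is set by the outgroup: the derived state is whichever differs from the outgroup's state, so for IV the derived state is '-', and for the remaining characters it is '+'.
Only Eta, Gamma, and Theta show the derived state '+' for I, supporting them as a clade.
II (derived state '+') is shared by Alpha and Delta — a synapomorphy uniting that clade.
III (derived state '+') is shared by Alpha, Delta, and Epsilon — a synapomorphy uniting that clade.
IV (derived state '-') is shared by Gamma and Theta — a synapomorphy uniting that clade.
V (derived state '+') is shared by all ingroup taxa — unites the whole ingroup.
Most parsimonious ingroup topology: ((Epsilon,(Alpha,Delta)),(Eta,(Gamma,Theta))).
Eta and Theta share a more recent common ancestor with each other than either does with Alpha, so Alpha is the least closely related of the three.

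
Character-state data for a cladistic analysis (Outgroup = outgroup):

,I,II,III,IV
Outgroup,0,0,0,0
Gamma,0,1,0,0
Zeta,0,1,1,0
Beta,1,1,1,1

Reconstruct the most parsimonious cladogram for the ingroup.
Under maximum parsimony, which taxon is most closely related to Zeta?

Beta

The outgroup has state '0' for every character, so '1' is the derived state throughout.
I: derived state '1' in Beta only — an autapomorphy, so it tells us nothing about relationships among taxa.
II (derived state '1') is shared by all ingroup taxa — unites the whole ingroup.
III: derived state '1' in Beta and Zeta only — synapomorphy for {Beta, Zeta}.
IV (derived state '1') is unique to Beta (autapomorphy; uninformative for grouping).
Most parsimonious ingroup topology: (Gamma,(Zeta,Beta)).
Zeta and Beta form a cherry on this tree, so they are sister taxa.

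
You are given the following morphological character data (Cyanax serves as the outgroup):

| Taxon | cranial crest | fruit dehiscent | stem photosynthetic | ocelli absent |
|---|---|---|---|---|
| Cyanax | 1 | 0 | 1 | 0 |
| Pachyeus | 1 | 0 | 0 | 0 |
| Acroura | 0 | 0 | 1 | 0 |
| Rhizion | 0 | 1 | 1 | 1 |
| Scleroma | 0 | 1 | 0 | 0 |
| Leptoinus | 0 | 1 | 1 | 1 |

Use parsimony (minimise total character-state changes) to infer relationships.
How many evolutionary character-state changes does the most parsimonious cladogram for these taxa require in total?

Character polarity is set by the outgroup: the derived state is whichever differs from the outgroup's state, so for cranial crest, stem photosynthetic the derived state is '0', and for the remaining characters it is '1'.
cranial crest (derived state '0') is shared by Acroura, Leptoinus, Rhizion, and Scleroma — a synapomorphy uniting that clade.
fruit dehiscent: derived state '1' in Leptoinus, Rhizion, and Scleroma only — synapomorphy for {Leptoinus, Rhizion, Scleroma}.
stem photosynthetic groups Pachyeus and Scleroma, which is incompatible with the clades supported by the remaining characters; treating it as convergent (homoplasy) costs fewer steps than any alternative tree.
Only Leptoinus and Rhizion show the derived state '1' for ocelli absent, supporting them as a clade.
Most parsimonious ingroup topology: (Pachyeus,(Acroura,((Rhizion,Leptoinus),Scleroma))).
Changes per character on this tree: cranial crest: 1; fruit dehiscent: 1; stem photosynthetic: 2; ocelli absent: 1.
Total = 5.

5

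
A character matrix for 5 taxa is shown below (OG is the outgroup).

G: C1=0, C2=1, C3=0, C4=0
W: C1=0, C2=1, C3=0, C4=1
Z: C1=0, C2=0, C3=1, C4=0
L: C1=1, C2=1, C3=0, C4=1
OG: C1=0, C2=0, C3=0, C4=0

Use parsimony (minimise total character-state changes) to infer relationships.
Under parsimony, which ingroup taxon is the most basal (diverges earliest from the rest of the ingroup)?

Z

The outgroup has state '0' for every character, so '1' is the derived state throughout.
C1 (derived state '1') is unique to L (autapomorphy; uninformative for grouping).
C2: derived state '1' in G, L, and W only — synapomorphy for {G, L, W}.
C3: derived state '1' in Z only — an autapomorphy, so it tells us nothing about relationships among taxa.
C4: derived state '1' in L and W only — synapomorphy for {L, W}.
Most parsimonious ingroup topology: (Z,((L,W),G)).
Z is sister to the clade containing all other ingroup taxa, so it is the earliest-diverging (most basal) ingroup lineage.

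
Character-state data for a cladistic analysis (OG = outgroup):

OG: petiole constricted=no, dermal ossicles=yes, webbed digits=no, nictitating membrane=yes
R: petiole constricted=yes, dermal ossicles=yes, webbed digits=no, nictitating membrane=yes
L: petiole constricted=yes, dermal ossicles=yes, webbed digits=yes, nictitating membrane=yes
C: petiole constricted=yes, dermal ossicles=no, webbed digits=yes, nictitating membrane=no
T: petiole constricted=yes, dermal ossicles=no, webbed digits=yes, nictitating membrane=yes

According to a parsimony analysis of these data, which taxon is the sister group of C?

T

Character polarity is set by the outgroup: the derived state is whichever differs from the outgroup's state, so for dermal ossicles, nictitating membrane the derived state is 'no', and for the remaining characters it is 'yes'.
All ingroup taxa share the derived state 'yes' for petiole constricted; it defines the ingroup but does not resolve relationships within it.
Only C and T show the derived state 'no' for dermal ossicles, supporting them as a clade.
webbed digits (derived state 'yes') is shared by C, L, and T — a synapomorphy uniting that clade.
nictitating membrane (derived state 'no') is unique to C (autapomorphy; uninformative for grouping).
Most parsimonious ingroup topology: (R,(L,(C,T))).
C and T form a cherry on this tree, so they are sister taxa.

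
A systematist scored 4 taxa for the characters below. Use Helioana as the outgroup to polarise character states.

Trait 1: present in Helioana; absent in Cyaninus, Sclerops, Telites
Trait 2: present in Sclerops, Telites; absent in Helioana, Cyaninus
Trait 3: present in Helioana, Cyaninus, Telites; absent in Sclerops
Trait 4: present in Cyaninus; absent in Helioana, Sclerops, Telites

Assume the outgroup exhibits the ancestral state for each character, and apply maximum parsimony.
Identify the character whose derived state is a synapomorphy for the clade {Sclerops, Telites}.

Trait 2

Character polarity is set by the outgroup: the derived state is whichever differs from the outgroup's state, so for Trait 1, Trait 3 the derived state is 'absent', and for the remaining characters it is 'present'.
All ingroup taxa share the derived state 'absent' for Trait 1; it defines the ingroup but does not resolve relationships within it.
Only Sclerops and Telites show the derived state 'present' for Trait 2, supporting them as a clade.
Trait 3: derived state 'absent' in Sclerops only — an autapomorphy, so it tells us nothing about relationships among taxa.
Trait 4 (derived state 'present') is unique to Cyaninus (autapomorphy; uninformative for grouping).
Most parsimonious ingroup topology: ((Sclerops,Telites),Cyaninus).
The clade {Sclerops, Telites} is supported by Trait 2: its derived state 'present' occurs in exactly those taxa and in no other taxon (including the outgroup).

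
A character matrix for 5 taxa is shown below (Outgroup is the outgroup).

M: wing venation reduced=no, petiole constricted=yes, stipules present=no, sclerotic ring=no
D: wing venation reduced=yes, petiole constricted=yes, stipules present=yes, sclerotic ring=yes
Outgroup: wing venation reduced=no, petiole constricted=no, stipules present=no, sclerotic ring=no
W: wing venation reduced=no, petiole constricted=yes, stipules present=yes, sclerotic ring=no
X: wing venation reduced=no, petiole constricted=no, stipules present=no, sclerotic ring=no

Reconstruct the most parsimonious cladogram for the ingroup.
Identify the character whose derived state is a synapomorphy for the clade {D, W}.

stipules present

The outgroup has state 'no' for every character, so 'yes' is the derived state throughout.
wing venation reduced (derived state 'yes') is unique to D (autapomorphy; uninformative for grouping).
petiole constricted: derived state 'yes' in D, M, and W only — synapomorphy for {D, M, W}.
stipules present: derived state 'yes' in D and W only — synapomorphy for {D, W}.
sclerotic ring: derived state 'yes' in D only — an autapomorphy, so it tells us nothing about relationships among taxa.
Most parsimonious ingroup topology: (X,((W,D),M)).
The clade {D, W} is supported by stipules present: its derived state 'yes' occurs in exactly those taxa and in no other taxon (including the outgroup).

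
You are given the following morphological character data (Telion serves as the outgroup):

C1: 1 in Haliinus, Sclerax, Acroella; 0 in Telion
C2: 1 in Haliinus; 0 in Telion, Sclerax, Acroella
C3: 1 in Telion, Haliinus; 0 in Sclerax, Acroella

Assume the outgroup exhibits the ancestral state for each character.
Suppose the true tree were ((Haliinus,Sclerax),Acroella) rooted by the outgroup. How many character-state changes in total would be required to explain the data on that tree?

4

Map each character onto ((Haliinus,Sclerax),Acroella) (rooted by Telion) and count the minimum state changes it requires (Fitch parsimony):
C1: 1; C2: 1; C3: 2.
Total tree length = 4.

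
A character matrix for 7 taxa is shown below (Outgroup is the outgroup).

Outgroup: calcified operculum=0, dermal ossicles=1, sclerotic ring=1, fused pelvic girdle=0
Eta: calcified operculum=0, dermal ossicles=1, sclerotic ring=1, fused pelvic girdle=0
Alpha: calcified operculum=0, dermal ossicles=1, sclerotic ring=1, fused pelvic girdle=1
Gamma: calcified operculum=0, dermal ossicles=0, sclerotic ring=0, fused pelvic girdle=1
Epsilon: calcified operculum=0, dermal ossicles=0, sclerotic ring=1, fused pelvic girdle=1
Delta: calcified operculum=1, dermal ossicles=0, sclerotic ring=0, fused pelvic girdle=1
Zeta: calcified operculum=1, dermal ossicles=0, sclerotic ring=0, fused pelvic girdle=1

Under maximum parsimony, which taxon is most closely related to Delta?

Zeta

Character polarity is set by the outgroup: the derived state is whichever differs from the outgroup's state, so for dermal ossicles, sclerotic ring the derived state is '0', and for the remaining characters it is '1'.
calcified operculum: derived state '1' in Delta and Zeta only — synapomorphy for {Delta, Zeta}.
dermal ossicles: derived state '0' in Delta, Epsilon, Gamma, and Zeta only — synapomorphy for {Delta, Epsilon, Gamma, Zeta}.
sclerotic ring (derived state '0') is shared by Delta, Gamma, and Zeta — a synapomorphy uniting that clade.
fused pelvic girdle (derived state '1') is shared by Alpha, Delta, Epsilon, Gamma, and Zeta — a synapomorphy uniting that clade.
Most parsimonious ingroup topology: (Eta,(Alpha,((Gamma,(Delta,Zeta)),Epsilon))).
Delta and Zeta form a cherry on this tree, so they are sister taxa.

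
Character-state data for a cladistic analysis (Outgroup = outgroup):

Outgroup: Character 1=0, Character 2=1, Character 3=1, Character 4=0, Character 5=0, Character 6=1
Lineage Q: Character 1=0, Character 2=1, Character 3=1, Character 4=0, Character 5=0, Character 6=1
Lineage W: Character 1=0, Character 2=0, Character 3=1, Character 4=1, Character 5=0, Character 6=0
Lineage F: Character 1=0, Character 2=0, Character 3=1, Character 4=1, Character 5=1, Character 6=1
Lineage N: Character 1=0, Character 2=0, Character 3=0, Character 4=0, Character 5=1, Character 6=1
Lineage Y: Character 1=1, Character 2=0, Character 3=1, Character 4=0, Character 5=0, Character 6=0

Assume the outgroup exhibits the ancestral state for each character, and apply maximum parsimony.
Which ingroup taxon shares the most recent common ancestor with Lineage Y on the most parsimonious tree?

Character polarity is set by the outgroup: the derived state is whichever differs from the outgroup's state, so for Character 2, Character 3, Character 6 the derived state is '0', and for the remaining characters it is '1'.
Character 1 (derived state '1') is unique to Lineage Y (autapomorphy; uninformative for grouping).
Character 2: derived state '0' in Lineage F, Lineage N, Lineage W, and Lineage Y only — synapomorphy for {Lineage F, Lineage N, Lineage W, Lineage Y}.
Character 3: derived state '0' in Lineage N only — an autapomorphy, so it tells us nothing about relationships among taxa.
Character 4 (state '1') occurs in Lineage F and Lineage W but conflicts with the nesting implied by the other characters — most parsimoniously interpreted as homoplasy.
Only Lineage F and Lineage N show the derived state '1' for Character 5, supporting them as a clade.
Only Lineage W and Lineage Y show the derived state '0' for Character 6, supporting them as a clade.
Most parsimonious ingroup topology: (Lineage Q,((Lineage W,Lineage Y),(Lineage F,Lineage N))).
Lineage Y and Lineage W form a cherry on this tree, so they are sister taxa.

Lineage W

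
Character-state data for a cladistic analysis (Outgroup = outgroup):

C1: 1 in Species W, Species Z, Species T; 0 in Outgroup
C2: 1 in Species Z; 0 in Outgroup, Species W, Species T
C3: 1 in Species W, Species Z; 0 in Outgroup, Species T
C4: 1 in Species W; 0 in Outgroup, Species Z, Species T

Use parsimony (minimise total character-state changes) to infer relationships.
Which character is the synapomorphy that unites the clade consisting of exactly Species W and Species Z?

The outgroup has state '0' for every character, so '1' is the derived state throughout.
All ingroup taxa share the derived state '1' for C1; it defines the ingroup but does not resolve relationships within it.
C2: derived state '1' in Species Z only — an autapomorphy, so it tells us nothing about relationships among taxa.
C3: derived state '1' in Species W and Species Z only — synapomorphy for {Species W, Species Z}.
C4 (derived state '1') is unique to Species W (autapomorphy; uninformative for grouping).
Most parsimonious ingroup topology: ((Species Z,Species W),Species T).
The clade {Species W, Species Z} is supported by C3: its derived state '1' occurs in exactly those taxa and in no other taxon (including the outgroup).

C3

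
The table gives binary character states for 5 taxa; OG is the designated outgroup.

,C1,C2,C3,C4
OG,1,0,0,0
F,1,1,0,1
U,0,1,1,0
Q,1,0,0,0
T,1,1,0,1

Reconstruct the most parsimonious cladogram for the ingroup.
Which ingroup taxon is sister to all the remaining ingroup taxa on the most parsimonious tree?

Character polarity is set by the outgroup: the derived state is whichever differs from the outgroup's state, so for C1 the derived state is '0', and for the remaining characters it is '1'.
C1 (derived state '0') is unique to U (autapomorphy; uninformative for grouping).
Only F, T, and U show the derived state '1' for C2, supporting them as a clade.
C3: derived state '1' in U only — an autapomorphy, so it tells us nothing about relationships among taxa.
C4 (derived state '1') is shared by F and T — a synapomorphy uniting that clade.
Most parsimonious ingroup topology: (((F,T),U),Q).
Q is sister to the clade containing all other ingroup taxa, so it is the earliest-diverging (most basal) ingroup lineage.

Q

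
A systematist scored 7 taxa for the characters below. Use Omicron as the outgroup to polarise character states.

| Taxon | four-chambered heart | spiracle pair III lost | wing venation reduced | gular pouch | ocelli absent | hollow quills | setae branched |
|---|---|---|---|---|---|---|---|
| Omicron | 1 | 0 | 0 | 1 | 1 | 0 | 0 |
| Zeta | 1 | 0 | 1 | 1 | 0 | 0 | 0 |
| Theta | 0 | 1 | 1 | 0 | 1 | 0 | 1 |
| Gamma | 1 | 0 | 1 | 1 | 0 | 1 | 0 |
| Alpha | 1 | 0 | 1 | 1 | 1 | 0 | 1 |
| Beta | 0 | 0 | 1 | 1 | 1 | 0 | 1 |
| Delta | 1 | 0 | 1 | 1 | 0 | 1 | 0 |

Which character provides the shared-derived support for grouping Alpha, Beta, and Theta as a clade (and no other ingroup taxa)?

setae branched

Character polarity is set by the outgroup: the derived state is whichever differs from the outgroup's state, so for four-chambered heart, gular pouch, ocelli absent the derived state is '0', and for the remaining characters it is '1'.
four-chambered heart: derived state '0' in Beta and Theta only — synapomorphy for {Beta, Theta}.
spiracle pair III lost (derived state '1') is unique to Theta (autapomorphy; uninformative for grouping).
All ingroup taxa share the derived state '1' for wing venation reduced; it defines the ingroup but does not resolve relationships within it.
gular pouch (derived state '0') is unique to Theta (autapomorphy; uninformative for grouping).
Only Delta, Gamma, and Zeta show the derived state '0' for ocelli absent, supporting them as a clade.
Only Delta and Gamma show the derived state '1' for hollow quills, supporting them as a clade.
Only Alpha, Beta, and Theta show the derived state '1' for setae branched, supporting them as a clade.
Most parsimonious ingroup topology: ((Zeta,(Gamma,Delta)),((Theta,Beta),Alpha)).
The clade {Alpha, Beta, Theta} is supported by setae branched: its derived state '1' occurs in exactly those taxa and in no other taxon (including the outgroup).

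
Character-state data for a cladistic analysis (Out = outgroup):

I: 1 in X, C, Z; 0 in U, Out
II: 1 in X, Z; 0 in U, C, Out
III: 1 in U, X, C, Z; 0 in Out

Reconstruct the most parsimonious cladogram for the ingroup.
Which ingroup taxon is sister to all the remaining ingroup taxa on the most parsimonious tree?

The outgroup has state '0' for every character, so '1' is the derived state throughout.
I (derived state '1') is shared by C, X, and Z — a synapomorphy uniting that clade.
II: derived state '1' in X and Z only — synapomorphy for {X, Z}.
All ingroup taxa share the derived state '1' for III; it defines the ingroup but does not resolve relationships within it.
Most parsimonious ingroup topology: (U,((X,Z),C)).
U is sister to the clade containing all other ingroup taxa, so it is the earliest-diverging (most basal) ingroup lineage.

U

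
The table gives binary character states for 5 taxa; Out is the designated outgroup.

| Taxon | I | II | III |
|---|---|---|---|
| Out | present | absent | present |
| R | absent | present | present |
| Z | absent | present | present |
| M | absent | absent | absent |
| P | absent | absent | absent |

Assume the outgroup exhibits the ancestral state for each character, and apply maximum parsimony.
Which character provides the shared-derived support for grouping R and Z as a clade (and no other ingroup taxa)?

II

Character polarity is set by the outgroup: the derived state is whichever differs from the outgroup's state, so for I, III the derived state is 'absent', and for the remaining characters it is 'present'.
I (derived state 'absent') is shared by all ingroup taxa — unites the whole ingroup.
II (derived state 'present') is shared by R and Z — a synapomorphy uniting that clade.
Only M and P show the derived state 'absent' for III, supporting them as a clade.
Most parsimonious ingroup topology: ((R,Z),(M,P)).
The clade {R, Z} is supported by II: its derived state 'present' occurs in exactly those taxa and in no other taxon (including the outgroup).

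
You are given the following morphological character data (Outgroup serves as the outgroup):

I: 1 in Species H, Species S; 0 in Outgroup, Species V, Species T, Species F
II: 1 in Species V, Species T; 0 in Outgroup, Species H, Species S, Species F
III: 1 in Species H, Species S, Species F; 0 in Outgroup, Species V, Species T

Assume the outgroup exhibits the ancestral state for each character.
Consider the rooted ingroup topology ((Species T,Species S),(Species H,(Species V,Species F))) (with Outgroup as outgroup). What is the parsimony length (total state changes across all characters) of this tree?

Map each character onto ((Species T,Species S),(Species H,(Species V,Species F))) (rooted by Outgroup) and count the minimum state changes it requires (Fitch parsimony):
I: 2; II: 2; III: 3.
Total tree length = 7.

7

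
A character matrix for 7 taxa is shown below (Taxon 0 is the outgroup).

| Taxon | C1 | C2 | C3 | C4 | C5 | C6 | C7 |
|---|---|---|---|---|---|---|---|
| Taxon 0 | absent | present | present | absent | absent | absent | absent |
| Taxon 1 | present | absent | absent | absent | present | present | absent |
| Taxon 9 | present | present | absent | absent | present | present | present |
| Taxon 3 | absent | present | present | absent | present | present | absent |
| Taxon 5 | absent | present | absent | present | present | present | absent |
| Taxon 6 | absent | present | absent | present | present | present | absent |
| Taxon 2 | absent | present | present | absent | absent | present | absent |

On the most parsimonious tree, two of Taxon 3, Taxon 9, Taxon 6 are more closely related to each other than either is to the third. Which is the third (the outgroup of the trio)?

Character polarity is set by the outgroup: the derived state is whichever differs from the outgroup's state, so for C2, C3 the derived state is 'absent', and for the remaining characters it is 'present'.
C1 (derived state 'present') is shared by Taxon 1 and Taxon 9 — a synapomorphy uniting that clade.
C2: derived state 'absent' in Taxon 1 only — an autapomorphy, so it tells us nothing about relationships among taxa.
Only Taxon 1, Taxon 5, Taxon 6, and Taxon 9 show the derived state 'absent' for C3, supporting them as a clade.
C4: derived state 'present' in Taxon 5 and Taxon 6 only — synapomorphy for {Taxon 5, Taxon 6}.
Only Taxon 1, Taxon 3, Taxon 5, Taxon 6, and Taxon 9 show the derived state 'present' for C5, supporting them as a clade.
All ingroup taxa share the derived state 'present' for C6; it defines the ingroup but does not resolve relationships within it.
C7 (derived state 'present') is unique to Taxon 9 (autapomorphy; uninformative for grouping).
Most parsimonious ingroup topology: ((((Taxon 1,Taxon 9),(Taxon 5,Taxon 6)),Taxon 3),Taxon 2).
Taxon 9 and Taxon 6 share a more recent common ancestor with each other than either does with Taxon 3, so Taxon 3 is the least closely related of the three.

Taxon 3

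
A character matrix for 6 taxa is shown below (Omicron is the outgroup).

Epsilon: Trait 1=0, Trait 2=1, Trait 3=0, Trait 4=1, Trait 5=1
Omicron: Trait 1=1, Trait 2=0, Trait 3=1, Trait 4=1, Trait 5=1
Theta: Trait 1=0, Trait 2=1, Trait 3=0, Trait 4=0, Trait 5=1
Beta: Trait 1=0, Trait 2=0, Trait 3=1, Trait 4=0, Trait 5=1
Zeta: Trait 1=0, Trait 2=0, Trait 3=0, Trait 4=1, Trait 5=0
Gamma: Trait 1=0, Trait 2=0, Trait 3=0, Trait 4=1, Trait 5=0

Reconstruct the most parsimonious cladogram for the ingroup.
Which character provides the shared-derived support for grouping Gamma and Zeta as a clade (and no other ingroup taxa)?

Character polarity is set by the outgroup: the derived state is whichever differs from the outgroup's state, so for Trait 1, Trait 3, Trait 4, Trait 5 the derived state is '0', and for the remaining characters it is '1'.
Trait 1 (derived state '0') is shared by all ingroup taxa — unites the whole ingroup.
Trait 2 (derived state '1') is shared by Epsilon and Theta — a synapomorphy uniting that clade.
Only Epsilon, Gamma, Theta, and Zeta show the derived state '0' for Trait 3, supporting them as a clade.
Trait 4 (state '0') occurs in Beta and Theta but conflicts with the nesting implied by the other characters — most parsimoniously interpreted as homoplasy.
Only Gamma and Zeta show the derived state '0' for Trait 5, supporting them as a clade.
Most parsimonious ingroup topology: (((Gamma,Zeta),(Theta,Epsilon)),Beta).
The clade {Gamma, Zeta} is supported by Trait 5: its derived state '0' occurs in exactly those taxa and in no other taxon (including the outgroup).

Trait 5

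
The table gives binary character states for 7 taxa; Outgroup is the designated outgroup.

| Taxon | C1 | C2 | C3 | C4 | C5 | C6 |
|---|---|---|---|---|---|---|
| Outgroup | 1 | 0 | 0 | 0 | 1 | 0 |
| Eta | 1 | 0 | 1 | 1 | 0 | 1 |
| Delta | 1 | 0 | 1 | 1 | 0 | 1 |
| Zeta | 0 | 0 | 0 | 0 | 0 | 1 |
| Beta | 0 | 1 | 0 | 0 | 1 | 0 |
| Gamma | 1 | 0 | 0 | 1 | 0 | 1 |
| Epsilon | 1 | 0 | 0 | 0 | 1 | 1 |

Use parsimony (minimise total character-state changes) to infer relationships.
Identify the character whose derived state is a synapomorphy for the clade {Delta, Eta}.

Character polarity is set by the outgroup: the derived state is whichever differs from the outgroup's state, so for C1, C5 the derived state is '0', and for the remaining characters it is '1'.
C1 groups Beta and Zeta, which is incompatible with the clades supported by the remaining characters; treating it as convergent (homoplasy) costs fewer steps than any alternative tree.
C2 (derived state '1') is unique to Beta (autapomorphy; uninformative for grouping).
Only Delta and Eta show the derived state '1' for C3, supporting them as a clade.
C4 (derived state '1') is shared by Delta, Eta, and Gamma — a synapomorphy uniting that clade.
C5 (derived state '0') is shared by Delta, Eta, Gamma, and Zeta — a synapomorphy uniting that clade.
Only Delta, Epsilon, Eta, Gamma, and Zeta show the derived state '1' for C6, supporting them as a clade.
Most parsimonious ingroup topology: (((((Eta,Delta),Gamma),Zeta),Epsilon),Beta).
The clade {Delta, Eta} is supported by C3: its derived state '1' occurs in exactly those taxa and in no other taxon (including the outgroup).

C3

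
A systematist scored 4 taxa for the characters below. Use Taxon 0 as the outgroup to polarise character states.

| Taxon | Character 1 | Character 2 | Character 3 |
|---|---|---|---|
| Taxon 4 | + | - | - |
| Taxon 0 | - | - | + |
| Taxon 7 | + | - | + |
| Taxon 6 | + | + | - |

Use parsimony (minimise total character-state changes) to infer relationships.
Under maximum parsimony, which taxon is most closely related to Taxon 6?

Character polarity is set by the outgroup: the derived state is whichever differs from the outgroup's state, so for Character 3 the derived state is '-', and for the remaining characters it is '+'.
All ingroup taxa share the derived state '+' for Character 1; it defines the ingroup but does not resolve relationships within it.
Character 2 (derived state '+') is unique to Taxon 6 (autapomorphy; uninformative for grouping).
Character 3 (derived state '-') is shared by Taxon 4 and Taxon 6 — a synapomorphy uniting that clade.
Most parsimonious ingroup topology: (Taxon 7,(Taxon 6,Taxon 4)).
Taxon 6 and Taxon 4 form a cherry on this tree, so they are sister taxa.

Taxon 4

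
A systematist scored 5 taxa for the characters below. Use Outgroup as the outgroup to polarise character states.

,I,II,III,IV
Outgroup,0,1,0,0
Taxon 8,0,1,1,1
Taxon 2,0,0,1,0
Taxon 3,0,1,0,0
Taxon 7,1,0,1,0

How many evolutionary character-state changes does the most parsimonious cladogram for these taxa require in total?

4

Character polarity is set by the outgroup: the derived state is whichever differs from the outgroup's state, so for II the derived state is '0', and for the remaining characters it is '1'.
I: derived state '1' in Taxon 7 only — an autapomorphy, so it tells us nothing about relationships among taxa.
II: derived state '0' in Taxon 2 and Taxon 7 only — synapomorphy for {Taxon 2, Taxon 7}.
Only Taxon 2, Taxon 7, and Taxon 8 show the derived state '1' for III, supporting them as a clade.
IV (derived state '1') is unique to Taxon 8 (autapomorphy; uninformative for grouping).
Most parsimonious ingroup topology: (Taxon 3,((Taxon 7,Taxon 2),Taxon 8)).
Changes per character on this tree: I: 1; II: 1; III: 1; IV: 1.
Total = 4.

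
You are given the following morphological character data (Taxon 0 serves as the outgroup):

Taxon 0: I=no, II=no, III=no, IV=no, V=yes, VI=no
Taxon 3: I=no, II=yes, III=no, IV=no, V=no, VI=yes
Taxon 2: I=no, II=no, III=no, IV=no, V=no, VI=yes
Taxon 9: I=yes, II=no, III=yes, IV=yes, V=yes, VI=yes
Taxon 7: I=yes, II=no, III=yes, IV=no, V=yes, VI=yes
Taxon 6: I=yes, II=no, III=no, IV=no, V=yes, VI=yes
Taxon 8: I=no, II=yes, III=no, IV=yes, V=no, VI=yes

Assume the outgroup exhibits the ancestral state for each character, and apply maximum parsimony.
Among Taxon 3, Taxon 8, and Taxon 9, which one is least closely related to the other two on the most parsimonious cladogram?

Character polarity is set by the outgroup: the derived state is whichever differs from the outgroup's state, so for V the derived state is 'no', and for the remaining characters it is 'yes'.
Only Taxon 6, Taxon 7, and Taxon 9 show the derived state 'yes' for I, supporting them as a clade.
Only Taxon 3 and Taxon 8 show the derived state 'yes' for II, supporting them as a clade.
III (derived state 'yes') is shared by Taxon 7 and Taxon 9 — a synapomorphy uniting that clade.
IV (state 'yes') occurs in Taxon 8 and Taxon 9 but conflicts with the nesting implied by the other characters — most parsimoniously interpreted as homoplasy.
V: derived state 'no' in Taxon 2, Taxon 3, and Taxon 8 only — synapomorphy for {Taxon 2, Taxon 3, Taxon 8}.
All ingroup taxa share the derived state 'yes' for VI; it defines the ingroup but does not resolve relationships within it.
Most parsimonious ingroup topology: (((Taxon 3,Taxon 8),Taxon 2),((Taxon 9,Taxon 7),Taxon 6)).
Taxon 8 and Taxon 3 share a more recent common ancestor with each other than either does with Taxon 9, so Taxon 9 is the least closely related of the three.

Taxon 9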